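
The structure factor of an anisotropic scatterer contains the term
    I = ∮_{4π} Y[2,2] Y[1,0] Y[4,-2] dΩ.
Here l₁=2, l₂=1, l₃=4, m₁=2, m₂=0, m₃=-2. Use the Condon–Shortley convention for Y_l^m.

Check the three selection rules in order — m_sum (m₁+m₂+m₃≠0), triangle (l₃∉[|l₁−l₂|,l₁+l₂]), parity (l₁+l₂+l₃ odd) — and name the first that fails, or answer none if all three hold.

m₁+m₂+m₃ = 2 + 0 − 2 = 0  ✓
triangle: |2−1|=1 ≤ l₃=4 ≤ 2+1=3  ✗
parity: l₁+l₂+l₃ = 7 is odd

triangle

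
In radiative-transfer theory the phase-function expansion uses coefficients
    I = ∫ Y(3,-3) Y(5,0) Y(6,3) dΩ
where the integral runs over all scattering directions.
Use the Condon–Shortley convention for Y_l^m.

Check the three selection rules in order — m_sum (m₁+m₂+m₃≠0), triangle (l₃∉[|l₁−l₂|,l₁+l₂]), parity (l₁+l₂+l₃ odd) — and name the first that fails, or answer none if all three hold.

none

Σmᵢ = 0  ✓
l₃∈[|l₁−l₂|,l₁+l₂]=[2,8], have l₃=6  ✓
Σlᵢ = 14 ⇒ even  ✓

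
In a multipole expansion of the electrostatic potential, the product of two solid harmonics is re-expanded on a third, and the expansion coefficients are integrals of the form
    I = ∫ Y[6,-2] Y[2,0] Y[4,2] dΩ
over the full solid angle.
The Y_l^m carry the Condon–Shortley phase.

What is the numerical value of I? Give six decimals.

Rules hold: Σm=0, L=12 even, 4≤4≤8.
N = 13·5·9 = 585
Δ = 4!·8!·0!/13! = 1/6435
Racah Σ t=2..2: t=2:+1/2304 = 1/2304
⇒ 3j(6 2 4; 0 0 0)² = 5/143, sgn +1
Racah Σ t=2..2: t=2:+1/5760 = 1/5760
⇒ 3j(6 2 4; -2 0 2)² = 56/2145, sgn +1
4πI² = N·(3j₀)²·(3jₘ)² = 840/1573
I = +1·√(0.534011/4π) = 0.20614383

0.206144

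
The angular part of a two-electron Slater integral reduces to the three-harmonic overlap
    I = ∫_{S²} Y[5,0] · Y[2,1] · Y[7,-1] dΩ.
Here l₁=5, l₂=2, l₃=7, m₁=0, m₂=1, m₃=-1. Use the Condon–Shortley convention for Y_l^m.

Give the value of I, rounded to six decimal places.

Rules hold: Σm=0, L=14 even, 3≤7≤7.
N = 11·5·15 = 825
Δ = 0!·10!·4!/15! = 1/15015
Racah Σ t=0..0: t=0:+1/57600 = 1/57600
⇒ 3j(5 2 7; 0 0 0)² = 21/715, sgn -1
Racah Σ t=0..0: t=0:+1/86400 = 1/86400
⇒ 3j(5 2 7; 0 1 -1)² = 16/715, sgn +1
4πI² = N·(3j₀)²·(3jₘ)² = 1008/1859
I = -1·√(0.542227/4π) = -0.20772350

-0.207724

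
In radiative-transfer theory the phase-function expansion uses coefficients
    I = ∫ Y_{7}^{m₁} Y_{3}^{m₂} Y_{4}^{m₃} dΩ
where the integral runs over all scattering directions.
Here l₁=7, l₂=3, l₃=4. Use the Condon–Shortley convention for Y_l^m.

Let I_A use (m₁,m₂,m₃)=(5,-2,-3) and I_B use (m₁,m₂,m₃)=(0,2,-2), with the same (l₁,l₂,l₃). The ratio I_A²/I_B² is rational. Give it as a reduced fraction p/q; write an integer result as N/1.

528/49

Shared (l₁,l₂,l₃)=(7,3,4): N and (l;000)² cancel in I_A²/I_B².
A: Δ = 6!·8!·0!/15! = 1/45045; Racah Σ t=1..1: t=1:−1/604800 = -1/604800; ⇒ 3j(7 3 4; 5 -2 -3)² = 16/455, sgn +1
B: Δ = 6!·8!·0!/15! = 1/45045; Racah Σ t=5..5: t=5:−1/172800 = -1/172800; ⇒ 3j(7 3 4; 0 2 -2)² = 7/2145, sgn -1
I_A²/I_B² = (16/455)/(7/2145) = 528/49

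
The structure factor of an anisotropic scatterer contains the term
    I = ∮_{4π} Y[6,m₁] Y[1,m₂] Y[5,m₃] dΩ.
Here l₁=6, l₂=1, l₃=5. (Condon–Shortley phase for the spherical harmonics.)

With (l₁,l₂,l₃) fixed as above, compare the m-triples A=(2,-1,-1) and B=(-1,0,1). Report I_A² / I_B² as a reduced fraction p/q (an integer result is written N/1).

l's match ⇒ only the (l;m) 3-j factors differ between A and B.
A: triangle coeff Δ(6,1,5) = 1/858; Σ_t [0,0]: t=0:+1/34560 = 1/34560; (3j)²=14/429 [(6 1 5; 2 -1 -1)], sign=+1
B: triangle coeff Δ(6,1,5) = 1/858; Σ_t [1,1]: t=1:−1/17280 = -1/17280; (3j)²=35/858 [(6 1 5; -1 0 1)], sign=-1
I_A²/I_B² = (14/429)/(35/858) = 4/5

4/5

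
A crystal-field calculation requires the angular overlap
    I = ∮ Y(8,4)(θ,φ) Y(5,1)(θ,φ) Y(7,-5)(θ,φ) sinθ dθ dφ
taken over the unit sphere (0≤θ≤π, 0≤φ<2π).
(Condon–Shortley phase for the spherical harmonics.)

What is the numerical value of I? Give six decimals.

Checks pass: Σm=0; 20 even; l₃=7∈[3,13].
(2·8+1)(2·5+1)(2·7+1) = 2805
Δ: 6! 10! 4! / 21! → 1/814773960
sum: t=1:−1/87091200 t=2:+1/4976640 t=3:−1/2073600 t=4:+1/4976640 t=5:−1/87091200 = -1/9676800
3j²(8 5 7; 0 0 0) = Δ·Π!·Σ² = 360/46189  (sign +1)
sum: t=2:+1/92897280 t=3:−1/78382080 t=4:+1/696729600 = -1/1791590400
3j²(8 5 7; 4 1 -5) = Δ·Π!·Σ² = 11/151164  (sign -1)
combine: 4πI² = 2805·360/46189·11/151164 = 1650/1037153
take √, sign -1: I = -0.01125163

-0.011252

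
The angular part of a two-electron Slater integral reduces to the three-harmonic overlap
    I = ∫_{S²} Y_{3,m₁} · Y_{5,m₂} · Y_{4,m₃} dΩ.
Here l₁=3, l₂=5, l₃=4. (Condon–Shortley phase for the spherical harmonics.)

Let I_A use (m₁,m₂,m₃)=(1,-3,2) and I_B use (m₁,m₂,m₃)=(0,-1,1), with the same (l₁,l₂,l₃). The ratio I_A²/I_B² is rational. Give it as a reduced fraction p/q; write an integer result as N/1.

567/361

Same 3,5,4: normalisation and zero-m 3j drop out of the ratio.
A: Δ: 4! 2! 6! / 13! → 1/180180; sum: t=0:+1/2304 t=1:−1/720 t=2:+1/5760 = -1/1280; 3j²(3 5 4; 1 -3 2) = Δ·Π!·Σ² = 27/1430  (sign -1)
B: Δ: 4! 2! 6! / 13! → 1/180180; sum: t=1:−1/432 t=2:+1/192 t=3:−1/1440 = 19/8640; 3j²(3 5 4; 0 -1 1) = Δ·Π!·Σ² = 361/30030  (sign -1)
I_A²/I_B² = (27/1430)/(361/30030) = 567/361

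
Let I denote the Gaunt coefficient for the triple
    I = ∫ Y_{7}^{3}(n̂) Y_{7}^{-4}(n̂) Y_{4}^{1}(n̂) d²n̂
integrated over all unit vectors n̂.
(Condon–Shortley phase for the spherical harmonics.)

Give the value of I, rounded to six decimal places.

m-sum 0 ✓  L=18 even ✓  0≤4≤14 ✓
Π(2lᵢ+1) = 15×15×9 = 2025
triangle coeff Δ(7,7,4) = 1/58198140
Σ_t [3,7]: t=3:−1/17418240 t=4:+1/622080 t=5:−1/230400 t=6:+1/622080 t=7:−1/17418240 = -1/806400
(3j)²=2268/230945 [(7 7 4; 0 0 0)], sign=-1
Σ_t [0,3]: t=0:+1/522547200 t=1:−1/8709120 t=2:+1/1935360 t=3:−1/4354560 = 13/74649600
(3j)²=91/11628 [(7 7 4; 3 -4 1)], sign=-1
⇒ 4πI² = 178605/1147619
I = (+1)√(178605/1147619/(4π)) = 0.11128663

0.111287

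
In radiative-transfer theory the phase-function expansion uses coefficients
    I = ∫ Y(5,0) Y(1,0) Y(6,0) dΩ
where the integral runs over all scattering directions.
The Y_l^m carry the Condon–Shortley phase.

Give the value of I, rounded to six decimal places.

0.245154

m-sum 0 ✓  L=12 even ✓  4≤6≤6 ✓
Π(2lᵢ+1) = 11×3×13 = 429
triangle coeff Δ(5,1,6) = 1/858
Σ_t [0,0]: t=0:+1/14400 = 1/14400
(3j)²=6/143 [(5 1 6; 0 0 0)], sign=+1
(m-triple is (0,0,0) — same symbol as above.)
⇒ 4πI² = 108/143
I = (+1)√(108/143/(4π)) = 0.24515397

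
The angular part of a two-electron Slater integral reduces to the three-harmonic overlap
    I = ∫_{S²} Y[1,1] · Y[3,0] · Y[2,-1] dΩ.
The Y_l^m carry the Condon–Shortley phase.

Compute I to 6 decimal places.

Rules hold: Σm=0, L=6 even, 2≤2≤4.
N = 3·7·5 = 105
Δ = 2!·0!·4!/7! = 1/105
Racah Σ t=1..1: t=1:−1/4 = -1/4
⇒ 3j(1 3 2; 0 0 0)² = 3/35, sgn -1
Racah Σ t=0..0: t=0:+1/12 = 1/12
⇒ 3j(1 3 2; 1 0 -1)² = 1/35, sgn -1
4πI² = N·(3j₀)²·(3jₘ)² = 9/35
I = +1·√(0.257143/4π) = 0.14304817

0.143048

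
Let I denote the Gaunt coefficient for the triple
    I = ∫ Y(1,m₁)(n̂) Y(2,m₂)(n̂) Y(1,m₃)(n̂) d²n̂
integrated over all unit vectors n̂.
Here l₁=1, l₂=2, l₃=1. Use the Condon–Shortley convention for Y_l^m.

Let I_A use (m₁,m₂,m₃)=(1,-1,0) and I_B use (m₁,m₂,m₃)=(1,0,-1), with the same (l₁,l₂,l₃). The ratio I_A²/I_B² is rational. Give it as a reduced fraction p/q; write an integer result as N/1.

Same 1,2,1: normalisation and zero-m 3j drop out of the ratio.
A: Δ: 2! 0! 2! / 5! → 1/30; sum: t=0:+1/2 = 1/2; 3j²(1 2 1; 1 -1 0) = Δ·Π!·Σ² = 1/10  (sign -1)
B: Δ: 2! 0! 2! / 5! → 1/30; sum: t=0:+1/4 = 1/4; 3j²(1 2 1; 1 0 -1) = Δ·Π!·Σ² = 1/30  (sign +1)
I_A²/I_B² = (1/10)/(1/30) = 3/1

3/1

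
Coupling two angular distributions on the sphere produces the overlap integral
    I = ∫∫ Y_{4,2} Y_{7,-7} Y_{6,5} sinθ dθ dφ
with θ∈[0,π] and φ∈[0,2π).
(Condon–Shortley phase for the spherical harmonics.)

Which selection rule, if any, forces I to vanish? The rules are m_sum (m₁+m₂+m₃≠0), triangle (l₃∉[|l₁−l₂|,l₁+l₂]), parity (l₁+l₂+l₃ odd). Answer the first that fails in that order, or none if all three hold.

parity

m₁+m₂+m₃ = 2 − 7 + 5 = 0  ✓
triangle: |4−7|=3 ≤ l₃=6 ≤ 4+7=11  ✓
parity: l₁+l₂+l₃ = 17 is odd  ✗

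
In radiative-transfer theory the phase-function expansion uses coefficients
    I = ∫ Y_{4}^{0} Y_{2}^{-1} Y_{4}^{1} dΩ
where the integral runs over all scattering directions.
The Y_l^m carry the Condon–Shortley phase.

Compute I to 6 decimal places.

-0.044869

m-sum 0 ✓  L=10 even ✓  2≤4≤6 ✓
Π(2lᵢ+1) = 9×5×9 = 405
triangle coeff Δ(4,2,4) = 1/13860
Σ_t [0,2]: t=0:+1/192 t=1:−1/36 t=2:+1/192 = -5/288
(3j)²=20/693 [(4 2 4; 0 0 0)], sign=-1
Σ_t [0,1]: t=0:+1/96 t=1:−1/72 = -1/288
(3j)²=1/462 [(4 2 4; 0 -1 1)], sign=+1
⇒ 4πI² = 150/5929
I = (-1)√(150/5929/(4π)) = -0.04486937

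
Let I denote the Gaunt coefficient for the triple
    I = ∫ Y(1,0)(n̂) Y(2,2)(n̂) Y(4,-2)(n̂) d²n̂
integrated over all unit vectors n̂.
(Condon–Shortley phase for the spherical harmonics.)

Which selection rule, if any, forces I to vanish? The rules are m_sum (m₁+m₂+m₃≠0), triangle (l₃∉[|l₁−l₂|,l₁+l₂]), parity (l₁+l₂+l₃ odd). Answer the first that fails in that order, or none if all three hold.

Σmᵢ = 0  ✓
l₃∈[|l₁−l₂|,l₁+l₂]=[1,3], have l₃=4  ✗
Σlᵢ = 7 ⇒ odd

triangle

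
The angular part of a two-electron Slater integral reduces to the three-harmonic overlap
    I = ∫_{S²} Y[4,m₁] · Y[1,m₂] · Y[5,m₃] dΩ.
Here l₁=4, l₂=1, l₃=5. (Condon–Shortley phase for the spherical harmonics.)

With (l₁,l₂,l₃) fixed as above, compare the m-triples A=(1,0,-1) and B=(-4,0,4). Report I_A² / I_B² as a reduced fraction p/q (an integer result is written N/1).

Shared (l₁,l₂,l₃)=(4,1,5): N and (l;000)² cancel in I_A²/I_B².
A: Δ = 0!·8!·2!/11! = 1/495; Racah Σ t=0..0: t=0:+1/720 = 1/720; ⇒ 3j(4 1 5; 1 0 -1)² = 8/165, sgn +1
B: Δ = 0!·8!·2!/11! = 1/495; Racah Σ t=0..0: t=0:+1/40320 = 1/40320; ⇒ 3j(4 1 5; -4 0 4)² = 1/55, sgn -1
I_A²/I_B² = (8/165)/(1/55) = 8/3

8/3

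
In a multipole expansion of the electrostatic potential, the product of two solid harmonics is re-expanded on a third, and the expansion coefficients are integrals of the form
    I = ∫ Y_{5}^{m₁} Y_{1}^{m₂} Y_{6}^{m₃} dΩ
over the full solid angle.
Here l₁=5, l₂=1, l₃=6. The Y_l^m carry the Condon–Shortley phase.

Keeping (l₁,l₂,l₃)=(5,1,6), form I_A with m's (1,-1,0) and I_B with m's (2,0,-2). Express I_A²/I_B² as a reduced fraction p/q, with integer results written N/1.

15/32

l's match ⇒ only the (l;m) 3-j factors differ between A and B.
A: triangle coeff Δ(5,1,6) = 1/858; Σ_t [0,0]: t=0:+1/34560 = 1/34560; (3j)²=5/286 [(5 1 6; 1 -1 0)], sign=+1
B: triangle coeff Δ(5,1,6) = 1/858; Σ_t [0,0]: t=0:+1/30240 = 1/30240; (3j)²=16/429 [(5 1 6; 2 0 -2)], sign=+1
I_A²/I_B² = (5/286)/(16/429) = 15/32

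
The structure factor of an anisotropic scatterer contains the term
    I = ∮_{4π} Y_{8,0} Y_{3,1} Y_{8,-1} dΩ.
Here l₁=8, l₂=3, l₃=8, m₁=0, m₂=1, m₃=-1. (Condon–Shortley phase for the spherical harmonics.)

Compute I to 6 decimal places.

0.000000

l₁+l₂+l₃=19 is odd: 3j(l;000)=0 ⇒ I=0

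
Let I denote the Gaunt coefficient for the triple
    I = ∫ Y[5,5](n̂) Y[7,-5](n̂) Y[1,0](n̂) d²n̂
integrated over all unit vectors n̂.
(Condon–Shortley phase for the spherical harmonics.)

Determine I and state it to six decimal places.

0.000000

l₃=1 ∉ [2,12] — triangle fails ⇒ I = 0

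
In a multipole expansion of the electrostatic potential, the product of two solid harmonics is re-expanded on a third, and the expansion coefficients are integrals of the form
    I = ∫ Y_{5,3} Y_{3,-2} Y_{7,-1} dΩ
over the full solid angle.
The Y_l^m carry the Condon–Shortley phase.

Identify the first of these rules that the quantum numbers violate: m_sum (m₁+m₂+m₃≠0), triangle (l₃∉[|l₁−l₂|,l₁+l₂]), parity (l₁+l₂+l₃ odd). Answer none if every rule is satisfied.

m₁+m₂+m₃ = 3 − 2 − 1 = 0  ✓
triangle: |5−3|=2 ≤ l₃=7 ≤ 5+3=8  ✓
parity: l₁+l₂+l₃ = 15 is odd  ✗

parity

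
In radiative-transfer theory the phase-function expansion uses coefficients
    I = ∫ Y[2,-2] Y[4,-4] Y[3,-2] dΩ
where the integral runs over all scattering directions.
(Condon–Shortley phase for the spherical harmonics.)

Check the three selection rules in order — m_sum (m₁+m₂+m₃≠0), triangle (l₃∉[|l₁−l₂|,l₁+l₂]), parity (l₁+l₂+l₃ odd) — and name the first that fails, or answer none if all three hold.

azimuthal sum: -2 − 4 − 2 = -8  ✗
2 ≤ 3 ≤ 6 (triangle on l)
L = 2 + 4 + 3 = 9 (odd)

m_sum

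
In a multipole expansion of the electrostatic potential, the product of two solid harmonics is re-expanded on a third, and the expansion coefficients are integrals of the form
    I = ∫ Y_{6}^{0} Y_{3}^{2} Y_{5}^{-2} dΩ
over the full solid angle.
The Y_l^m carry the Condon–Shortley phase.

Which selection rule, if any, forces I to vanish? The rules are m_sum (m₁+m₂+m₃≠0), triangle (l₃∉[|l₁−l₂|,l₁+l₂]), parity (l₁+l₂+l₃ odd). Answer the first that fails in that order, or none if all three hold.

none

Σmᵢ = 0  ✓
l₃∈[|l₁−l₂|,l₁+l₂]=[3,9], have l₃=5  ✓
Σlᵢ = 14 ⇒ even  ✓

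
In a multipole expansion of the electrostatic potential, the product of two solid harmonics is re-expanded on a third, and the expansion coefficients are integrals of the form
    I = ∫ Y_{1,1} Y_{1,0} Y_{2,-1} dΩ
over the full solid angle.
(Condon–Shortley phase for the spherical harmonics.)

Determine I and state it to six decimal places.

-0.218510

m-sum 0 ✓  L=4 even ✓  0≤2≤2 ✓
Π(2lᵢ+1) = 3×3×5 = 45
triangle coeff Δ(1,1,2) = 1/30
Σ_t [0,0]: t=0:+1/1 = 1/1
(3j)²=2/15 [(1 1 2; 0 0 0)], sign=+1
Σ_t [0,0]: t=0:+1/2 = 1/2
(3j)²=1/10 [(1 1 2; 1 0 -1)], sign=-1
⇒ 4πI² = 3/5
I = (-1)√(3/5/(4π)) = -0.21850969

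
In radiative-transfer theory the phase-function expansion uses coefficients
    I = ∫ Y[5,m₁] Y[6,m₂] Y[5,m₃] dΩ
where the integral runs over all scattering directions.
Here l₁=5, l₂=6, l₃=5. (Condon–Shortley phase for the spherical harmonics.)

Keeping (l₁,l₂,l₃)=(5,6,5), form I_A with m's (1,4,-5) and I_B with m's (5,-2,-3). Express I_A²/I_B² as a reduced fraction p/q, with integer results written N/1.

Shared (l₁,l₂,l₃)=(5,6,5): N and (l;000)² cancel in I_A²/I_B².
A: Δ = 6!·4!·6!/17! = 1/28588560; Racah Σ t=4..4: t=4:+1/829440 = 1/829440; ⇒ 3j(5 6 5; 1 4 -5)² = 225/9724, sgn +1
B: Δ = 6!·4!·6!/17! = 1/28588560; Racah Σ t=0..0: t=0:+1/829440 = 1/829440; ⇒ 3j(5 6 5; 5 -2 -3)² = 35/2431, sgn +1
I_A²/I_B² = (225/9724)/(35/2431) = 45/28

45/28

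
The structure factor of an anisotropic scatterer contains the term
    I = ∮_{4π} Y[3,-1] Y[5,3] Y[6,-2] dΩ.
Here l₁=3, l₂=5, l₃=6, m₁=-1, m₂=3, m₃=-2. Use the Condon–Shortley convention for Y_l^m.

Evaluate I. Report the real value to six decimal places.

-0.145631

m-sum 0 ✓  L=14 even ✓  2≤6≤8 ✓
Π(2lᵢ+1) = 7×11×13 = 1001
triangle coeff Δ(3,5,6) = 1/675675
Σ_t [0,2]: t=0:+1/8640 t=1:−1/2304 t=2:+1/8640 = -7/34560
(3j)²=7/429 [(3 5 6; 0 0 0)], sign=-1
Σ_t [0,2]: t=0:+1/1935360 t=1:−1/30240 t=2:+1/11520 = 1/18432
(3j)²=7/429 [(3 5 6; -1 3 -2)], sign=+1
⇒ 4πI² = 343/1287
I = (-1)√(343/1287/(4π)) = -0.14563067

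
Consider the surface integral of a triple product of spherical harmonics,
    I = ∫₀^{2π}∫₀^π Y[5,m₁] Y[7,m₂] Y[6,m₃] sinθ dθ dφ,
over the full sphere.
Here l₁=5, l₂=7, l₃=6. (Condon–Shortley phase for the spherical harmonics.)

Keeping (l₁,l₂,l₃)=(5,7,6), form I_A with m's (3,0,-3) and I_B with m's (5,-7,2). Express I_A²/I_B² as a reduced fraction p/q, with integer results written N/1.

486/715

Shared (l₁,l₂,l₃)=(5,7,6): N and (l;000)² cancel in I_A²/I_B².
A: Δ = 6!·4!·8!/19! = 1/174594420; Racah Σ t=0..2: t=0:+1/14515200 t=1:−1/1036800 t=2:+1/829440 = 1/3225600; ⇒ 3j(5 7 6; 3 0 -3)² = 567/230945, sgn -1
B: Δ = 6!·4!·8!/19! = 1/174594420; Racah Σ t=0..0: t=0:+1/696729600 = 1/696729600; ⇒ 3j(5 7 6; 5 -7 2)² = 7/1938, sgn +1
I_A²/I_B² = (567/230945)/(7/1938) = 486/715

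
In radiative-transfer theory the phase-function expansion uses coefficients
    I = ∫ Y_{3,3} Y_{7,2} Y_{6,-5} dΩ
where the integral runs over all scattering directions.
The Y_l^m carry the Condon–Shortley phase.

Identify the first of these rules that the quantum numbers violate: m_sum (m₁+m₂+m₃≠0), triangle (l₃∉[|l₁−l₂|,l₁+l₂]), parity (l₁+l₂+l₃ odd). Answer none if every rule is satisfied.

Σmᵢ = 0  ✓
l₃∈[|l₁−l₂|,l₁+l₂]=[4,10], have l₃=6  ✓
Σlᵢ = 16 ⇒ even  ✓

none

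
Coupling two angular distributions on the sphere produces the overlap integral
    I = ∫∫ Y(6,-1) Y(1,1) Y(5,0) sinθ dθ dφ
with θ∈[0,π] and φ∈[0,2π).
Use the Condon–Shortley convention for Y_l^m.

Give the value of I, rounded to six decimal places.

Checks pass: Σm=0; 12 even; l₃=5∈[5,7].
(2·6+1)(2·1+1)(2·5+1) = 429
Δ: 2! 10! 0! / 13! → 1/858
sum: t=1:−1/14400 = -1/14400
3j²(6 1 5; 0 0 0) = Δ·Π!·Σ² = 6/143  (sign +1)
sum: t=2:+1/28800 = 1/28800
3j²(6 1 5; -1 1 0) = Δ·Π!·Σ² = 7/286  (sign -1)
combine: 4πI² = 429·6/143·7/286 = 63/143
take √, sign -1: I = -0.18723944

-0.187239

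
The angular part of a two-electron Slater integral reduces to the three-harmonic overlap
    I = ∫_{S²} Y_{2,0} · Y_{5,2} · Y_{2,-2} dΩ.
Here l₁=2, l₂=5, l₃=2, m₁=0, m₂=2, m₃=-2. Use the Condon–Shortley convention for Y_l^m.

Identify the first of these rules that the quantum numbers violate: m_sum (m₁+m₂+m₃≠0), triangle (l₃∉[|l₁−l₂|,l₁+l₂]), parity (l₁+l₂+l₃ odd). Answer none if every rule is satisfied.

azimuthal sum: 0 + 2 − 2 = 0  ✓
3 ≤ 2 ≤ 7 (triangle on l)  ✗
L = 2 + 5 + 2 = 9 (odd)

triangle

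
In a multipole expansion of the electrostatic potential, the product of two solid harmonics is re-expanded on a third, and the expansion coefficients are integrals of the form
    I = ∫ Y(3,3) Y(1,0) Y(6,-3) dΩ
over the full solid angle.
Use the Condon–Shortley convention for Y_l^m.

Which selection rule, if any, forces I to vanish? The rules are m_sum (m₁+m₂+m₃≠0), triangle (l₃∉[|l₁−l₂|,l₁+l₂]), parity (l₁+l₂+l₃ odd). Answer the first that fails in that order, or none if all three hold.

m₁+m₂+m₃ = 3 + 0 − 3 = 0  ✓
triangle: |3−1|=2 ≤ l₃=6 ≤ 3+1=4  ✗
parity: l₁+l₂+l₃ = 10 is even

triangle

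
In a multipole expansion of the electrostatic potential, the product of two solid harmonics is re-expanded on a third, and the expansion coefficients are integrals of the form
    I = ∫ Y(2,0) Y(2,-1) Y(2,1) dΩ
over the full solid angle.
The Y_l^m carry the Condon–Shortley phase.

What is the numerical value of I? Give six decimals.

-0.090112

m-sum 0 ✓  L=6 even ✓  0≤2≤4 ✓
Π(2lᵢ+1) = 5×5×5 = 125
triangle coeff Δ(2,2,2) = 1/630
Σ_t [0,2]: t=0:+1/8 t=1:−1/1 t=2:+1/8 = -3/4
(3j)²=2/35 [(2 2 2; 0 0 0)], sign=-1
Σ_t [0,1]: t=0:+1/4 t=1:−1/2 = -1/4
(3j)²=1/70 [(2 2 2; 0 -1 1)], sign=+1
⇒ 4πI² = 5/49
I = (-1)√(5/49/(4π)) = -0.09011188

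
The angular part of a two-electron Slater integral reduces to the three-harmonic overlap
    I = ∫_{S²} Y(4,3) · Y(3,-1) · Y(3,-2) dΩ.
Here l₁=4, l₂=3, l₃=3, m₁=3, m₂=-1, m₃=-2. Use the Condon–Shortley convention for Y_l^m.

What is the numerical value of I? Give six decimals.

Rules hold: Σm=0, L=10 even, 1≤3≤7.
N = 9·7·7 = 441
Δ = 4!·4!·2!/11! = 1/34650
Racah Σ t=1..3: t=1:−1/72 t=2:+1/16 t=3:−1/72 = 5/144
⇒ 3j(4 3 3; 0 0 0)² = 2/77, sgn -1
Racah Σ t=0..1: t=0:+1/288 t=1:−1/144 = -1/288
⇒ 3j(4 3 3; 3 -1 -2)² = 1/99, sgn +1
4πI² = N·(3j₀)²·(3jₘ)² = 14/121
I = -1·√(0.115702/4π) = -0.09595473

-0.095955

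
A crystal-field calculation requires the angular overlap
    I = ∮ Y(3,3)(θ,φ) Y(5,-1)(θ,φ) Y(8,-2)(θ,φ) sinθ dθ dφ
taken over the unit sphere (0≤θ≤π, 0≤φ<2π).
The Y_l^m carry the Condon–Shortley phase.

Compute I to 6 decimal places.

0.060840

m-sum 0 ✓  L=16 even ✓  2≤8≤8 ✓
Π(2lᵢ+1) = 7×11×17 = 1309
triangle coeff Δ(3,5,8) = 1/136136
Σ_t [0,0]: t=0:+1/518400 = 1/518400
(3j)²=56/2431 [(3 5 8; 0 0 0)], sign=+1
Σ_t [0,0]: t=0:+1/12441600 = 1/12441600
(3j)²=15/9724 [(3 5 8; 3 -1 -2)], sign=+1
⇒ 4πI² = 1470/31603
I = (+1)√(1470/31603/(4π)) = 0.06084005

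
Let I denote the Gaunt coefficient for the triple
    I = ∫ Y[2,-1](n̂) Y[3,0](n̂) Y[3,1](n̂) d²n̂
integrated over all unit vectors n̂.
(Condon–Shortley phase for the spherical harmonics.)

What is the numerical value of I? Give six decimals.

-0.059471

m-sum 0 ✓  L=8 even ✓  1≤3≤5 ✓
Π(2lᵢ+1) = 5×7×7 = 245
triangle coeff Δ(2,3,3) = 1/3780
Σ_t [0,2]: t=0:+1/24 t=1:−1/4 t=2:+1/24 = -1/6
(3j)²=4/105 [(2 3 3; 0 0 0)], sign=+1
Σ_t [1,2]: t=1:−1/8 t=2:+1/12 = -1/24
(3j)²=1/210 [(2 3 3; -1 0 1)], sign=-1
⇒ 4πI² = 2/45
I = (-1)√(2/45/(4π)) = -0.05947080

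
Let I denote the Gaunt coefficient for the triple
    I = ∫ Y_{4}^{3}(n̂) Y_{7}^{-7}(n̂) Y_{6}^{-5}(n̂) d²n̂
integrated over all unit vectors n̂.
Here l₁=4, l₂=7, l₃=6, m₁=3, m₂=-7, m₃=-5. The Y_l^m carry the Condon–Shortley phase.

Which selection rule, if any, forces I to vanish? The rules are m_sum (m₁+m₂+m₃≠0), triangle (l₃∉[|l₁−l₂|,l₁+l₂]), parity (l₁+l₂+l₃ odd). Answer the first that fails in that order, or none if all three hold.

azimuthal sum: 3 − 7 − 5 = -9  ✗
3 ≤ 6 ≤ 11 (triangle on l)
L = 4 + 7 + 6 = 17 (odd)

m_sum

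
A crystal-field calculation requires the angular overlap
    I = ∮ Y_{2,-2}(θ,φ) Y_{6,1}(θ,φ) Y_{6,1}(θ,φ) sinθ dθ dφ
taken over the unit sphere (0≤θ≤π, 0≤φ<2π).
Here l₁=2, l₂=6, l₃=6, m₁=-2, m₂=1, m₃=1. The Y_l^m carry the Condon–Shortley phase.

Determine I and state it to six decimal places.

0.196649

Rules hold: Σm=0, L=14 even, 4≤6≤8.
N = 5·13·13 = 845
Δ = 2!·2!·10!/15! = 1/90090
Racah Σ t=0..2: t=0:+1/69120 t=1:−1/14400 t=2:+1/69120 = -7/172800
⇒ 3j(2 6 6; 0 0 0)² = 14/715, sgn -1
Racah Σ t=2..2: t=2:+1/57600 = 1/57600
⇒ 3j(2 6 6; -2 1 1)² = 21/715, sgn -1
4πI² = N·(3j₀)²·(3jₘ)² = 294/605
I = +1·√(0.48595/4π) = 0.19664868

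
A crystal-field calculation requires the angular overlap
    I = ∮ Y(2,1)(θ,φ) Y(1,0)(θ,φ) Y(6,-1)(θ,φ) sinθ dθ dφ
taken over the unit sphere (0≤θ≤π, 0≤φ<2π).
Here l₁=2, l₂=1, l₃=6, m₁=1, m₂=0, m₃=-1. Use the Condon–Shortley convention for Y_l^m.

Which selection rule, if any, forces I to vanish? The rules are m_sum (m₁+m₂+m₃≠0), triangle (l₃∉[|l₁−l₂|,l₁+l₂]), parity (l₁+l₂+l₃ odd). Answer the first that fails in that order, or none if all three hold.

triangle

azimuthal sum: 1 + 0 − 1 = 0  ✓
1 ≤ 6 ≤ 3 (triangle on l)  ✗
L = 2 + 1 + 6 = 9 (odd)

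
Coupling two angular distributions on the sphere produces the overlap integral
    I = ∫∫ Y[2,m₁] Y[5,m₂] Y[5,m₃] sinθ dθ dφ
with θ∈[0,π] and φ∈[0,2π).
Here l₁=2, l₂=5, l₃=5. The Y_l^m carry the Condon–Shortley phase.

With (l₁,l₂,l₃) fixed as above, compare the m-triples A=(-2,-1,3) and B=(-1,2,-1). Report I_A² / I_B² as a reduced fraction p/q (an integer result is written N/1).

Same 2,5,5: normalisation and zero-m 3j drop out of the ratio.
A: Δ: 2! 2! 8! / 13! → 1/38610; sum: t=2:+1/5760 = 1/5760; 3j²(2 5 5; -2 -1 3) = Δ·Π!·Σ² = 56/2145  (sign +1)
B: Δ: 2! 2! 8! / 13! → 1/38610; sum: t=1:−1/2880 t=2:+1/1440 = 1/2880; 3j²(2 5 5; -1 2 -1) = Δ·Π!·Σ² = 7/715  (sign +1)
I_A²/I_B² = (56/2145)/(7/715) = 8/3

8/3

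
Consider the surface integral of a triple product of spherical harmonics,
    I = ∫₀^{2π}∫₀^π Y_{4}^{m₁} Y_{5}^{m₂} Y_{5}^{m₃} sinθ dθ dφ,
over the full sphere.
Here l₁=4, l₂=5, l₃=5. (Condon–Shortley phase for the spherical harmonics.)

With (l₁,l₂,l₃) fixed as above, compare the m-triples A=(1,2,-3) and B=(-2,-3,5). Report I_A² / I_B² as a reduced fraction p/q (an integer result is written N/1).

5/12

l's match ⇒ only the (l;m) 3-j factors differ between A and B.
A: triangle coeff Δ(4,5,5) = 1/3153150; Σ_t [1,3]: t=1:−1/17280 t=2:+1/2880 t=3:−1/6912 = 1/6912; (3j)²=5/429 [(4 5 5; 1 2 -3)], sign=+1
B: triangle coeff Δ(4,5,5) = 1/3153150; Σ_t [2,2]: t=2:+1/69120 = 1/69120; (3j)²=4/143 [(4 5 5; -2 -3 5)], sign=+1
I_A²/I_B² = (5/429)/(4/143) = 5/12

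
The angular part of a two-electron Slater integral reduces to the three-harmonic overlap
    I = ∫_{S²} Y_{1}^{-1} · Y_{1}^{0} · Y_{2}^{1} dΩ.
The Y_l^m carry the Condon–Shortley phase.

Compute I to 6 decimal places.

m-sum 0 ✓  L=4 even ✓  0≤2≤2 ✓
Π(2lᵢ+1) = 3×3×5 = 45
triangle coeff Δ(1,1,2) = 1/30
Σ_t [0,0]: t=0:+1/1 = 1/1
(3j)²=2/15 [(1 1 2; 0 0 0)], sign=+1
Σ_t [0,0]: t=0:+1/2 = 1/2
(3j)²=1/10 [(1 1 2; -1 0 1)], sign=-1
⇒ 4πI² = 3/5
I = (-1)√(3/5/(4π)) = -0.21850969

-0.218510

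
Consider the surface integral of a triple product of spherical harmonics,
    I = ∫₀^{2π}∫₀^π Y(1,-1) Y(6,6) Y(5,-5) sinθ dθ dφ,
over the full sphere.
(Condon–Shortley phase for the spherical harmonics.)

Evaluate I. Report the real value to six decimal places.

Checks pass: Σm=0; 12 even; l₃=5∈[5,7].
(2·1+1)(2·6+1)(2·5+1) = 429
Δ: 2! 0! 10! / 13! → 1/858
sum: t=1:−1/14400 = -1/14400
3j²(1 6 5; 0 0 0) = Δ·Π!·Σ² = 6/143  (sign +1)
sum: t=2:+1/7257600 = 1/7257600
3j²(1 6 5; -1 6 -5) = Δ·Π!·Σ² = 1/13  (sign +1)
combine: 4πI² = 429·6/143·1/13 = 18/13
take √, sign +1: I = 0.33194004

0.331940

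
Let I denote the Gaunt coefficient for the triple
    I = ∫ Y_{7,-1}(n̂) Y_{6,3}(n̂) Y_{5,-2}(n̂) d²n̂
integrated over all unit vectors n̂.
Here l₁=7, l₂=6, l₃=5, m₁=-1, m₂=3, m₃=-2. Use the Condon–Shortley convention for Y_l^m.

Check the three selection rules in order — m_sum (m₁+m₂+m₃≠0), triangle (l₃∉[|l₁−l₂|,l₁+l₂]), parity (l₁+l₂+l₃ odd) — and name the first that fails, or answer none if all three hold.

Σmᵢ = 0  ✓
l₃∈[|l₁−l₂|,l₁+l₂]=[1,13], have l₃=5  ✓
Σlᵢ = 18 ⇒ even  ✓

none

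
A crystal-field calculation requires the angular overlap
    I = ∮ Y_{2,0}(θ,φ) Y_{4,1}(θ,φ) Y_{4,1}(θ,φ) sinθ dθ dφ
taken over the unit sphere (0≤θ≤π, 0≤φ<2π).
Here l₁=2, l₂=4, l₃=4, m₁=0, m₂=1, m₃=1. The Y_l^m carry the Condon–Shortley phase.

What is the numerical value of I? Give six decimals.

m-sum = 0 + 1 + 1 = 2 ≠ 0 ⇒ I = 0

0.000000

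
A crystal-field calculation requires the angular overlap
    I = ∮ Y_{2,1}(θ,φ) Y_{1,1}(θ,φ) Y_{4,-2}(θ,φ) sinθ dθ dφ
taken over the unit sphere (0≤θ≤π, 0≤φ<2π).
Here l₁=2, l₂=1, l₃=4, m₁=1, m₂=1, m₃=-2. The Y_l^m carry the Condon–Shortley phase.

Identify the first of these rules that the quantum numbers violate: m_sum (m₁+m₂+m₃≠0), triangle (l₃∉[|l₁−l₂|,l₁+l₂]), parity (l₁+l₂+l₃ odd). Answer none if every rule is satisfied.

triangle

azimuthal sum: 1 + 1 − 2 = 0  ✓
1 ≤ 4 ≤ 3 (triangle on l)  ✗
L = 2 + 1 + 4 = 7 (odd)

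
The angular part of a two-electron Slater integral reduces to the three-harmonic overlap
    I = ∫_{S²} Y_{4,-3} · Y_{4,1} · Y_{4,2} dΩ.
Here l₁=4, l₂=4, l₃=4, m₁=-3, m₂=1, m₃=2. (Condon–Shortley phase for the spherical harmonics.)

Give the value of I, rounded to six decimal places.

-0.063661

m-sum 0 ✓  L=12 even ✓  0≤4≤8 ✓
Π(2lᵢ+1) = 9×9×9 = 729
triangle coeff Δ(4,4,4) = 1/450450
Σ_t [0,4]: t=0:+1/13824 t=1:−1/216 t=2:+1/64 t=3:−1/216 t=4:+1/13824 = 5/768
(3j)²=18/1001 [(4 4 4; 0 0 0)], sign=+1
Σ_t [3,4]: t=3:−1/576 t=4:+1/864 = -1/1728
(3j)²=5/1287 [(4 4 4; -3 1 2)], sign=-1
⇒ 4πI² = 7290/143143
I = (-1)√(7290/143143/(4π)) = -0.06366105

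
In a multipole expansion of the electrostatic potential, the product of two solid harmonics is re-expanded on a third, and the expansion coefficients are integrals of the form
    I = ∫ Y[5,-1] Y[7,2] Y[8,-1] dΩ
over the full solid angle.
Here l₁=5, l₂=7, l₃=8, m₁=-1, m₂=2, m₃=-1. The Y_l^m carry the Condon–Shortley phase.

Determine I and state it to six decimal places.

0.089940

Checks pass: Σm=0; 20 even; l₃=8∈[2,12].
(2·5+1)(2·7+1)(2·8+1) = 2805
Δ: 4! 6! 10! / 21! → 1/814773960
sum: t=0:+1/87091200 t=1:−1/4976640 t=2:+1/2073600 t=3:−1/4976640 t=4:+1/87091200 = 1/9676800
3j²(5 7 8; 0 0 0) = Δ·Π!·Σ² = 360/46189  (sign +1)
sum: t=0:+1/6270566400 t=1:−1/58060800 t=2:+1/5806080 t=3:−1/3732480 t=4:+1/16588800 = -47/895795200
3j²(5 7 8; -1 2 -1) = Δ·Π!·Σ² = 15463/3325608  (sign +1)
combine: 4πI² = 2805·360/46189·15463/3325608 = 1159725/11408683
take √, sign +1: I = 0.08994040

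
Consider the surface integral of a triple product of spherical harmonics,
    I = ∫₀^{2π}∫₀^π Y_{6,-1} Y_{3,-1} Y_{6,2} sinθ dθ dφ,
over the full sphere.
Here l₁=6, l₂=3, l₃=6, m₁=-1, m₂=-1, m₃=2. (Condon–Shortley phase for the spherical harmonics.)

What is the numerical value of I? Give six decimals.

0.000000

l₁+l₂+l₃=15 is odd: 3j(l;000)=0 ⇒ I=0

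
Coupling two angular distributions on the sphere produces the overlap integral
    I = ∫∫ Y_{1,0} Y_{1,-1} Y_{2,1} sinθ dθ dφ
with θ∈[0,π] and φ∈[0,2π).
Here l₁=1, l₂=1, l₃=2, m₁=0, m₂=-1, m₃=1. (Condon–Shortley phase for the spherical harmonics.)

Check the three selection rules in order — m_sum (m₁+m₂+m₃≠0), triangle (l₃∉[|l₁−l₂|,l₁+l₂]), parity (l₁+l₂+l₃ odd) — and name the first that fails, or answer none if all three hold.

none

Σmᵢ = 0  ✓
l₃∈[|l₁−l₂|,l₁+l₂]=[0,2], have l₃=2  ✓
Σlᵢ = 4 ⇒ even  ✓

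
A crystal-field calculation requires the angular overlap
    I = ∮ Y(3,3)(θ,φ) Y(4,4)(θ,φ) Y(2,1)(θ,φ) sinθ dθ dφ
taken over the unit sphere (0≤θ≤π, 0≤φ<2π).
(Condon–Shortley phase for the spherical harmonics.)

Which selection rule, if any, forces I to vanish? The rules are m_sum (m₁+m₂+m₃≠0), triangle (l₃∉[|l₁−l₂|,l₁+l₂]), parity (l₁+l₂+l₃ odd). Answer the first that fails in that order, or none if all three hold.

m_sum

azimuthal sum: 3 + 4 + 1 = 8  ✗
1 ≤ 2 ≤ 7 (triangle on l)
L = 3 + 4 + 2 = 9 (odd)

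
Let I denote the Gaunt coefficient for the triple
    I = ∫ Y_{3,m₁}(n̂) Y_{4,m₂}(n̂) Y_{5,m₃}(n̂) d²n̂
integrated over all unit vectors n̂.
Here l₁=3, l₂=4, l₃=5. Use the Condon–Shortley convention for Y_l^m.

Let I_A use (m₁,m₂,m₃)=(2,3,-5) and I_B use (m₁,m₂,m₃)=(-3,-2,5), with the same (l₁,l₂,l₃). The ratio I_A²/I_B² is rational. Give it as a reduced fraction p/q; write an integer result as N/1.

7/3

l's match ⇒ only the (l;m) 3-j factors differ between A and B.
A: triangle coeff Δ(3,4,5) = 1/180180; Σ_t [1,1]: t=1:−1/17280 = -1/17280; (3j)²=35/858 [(3 4 5; 2 3 -5)], sign=-1
B: triangle coeff Δ(3,4,5) = 1/180180; Σ_t [2,2]: t=2:+1/34560 = 1/34560; (3j)²=5/286 [(3 4 5; -3 -2 5)], sign=+1
I_A²/I_B² = (35/858)/(5/286) = 7/3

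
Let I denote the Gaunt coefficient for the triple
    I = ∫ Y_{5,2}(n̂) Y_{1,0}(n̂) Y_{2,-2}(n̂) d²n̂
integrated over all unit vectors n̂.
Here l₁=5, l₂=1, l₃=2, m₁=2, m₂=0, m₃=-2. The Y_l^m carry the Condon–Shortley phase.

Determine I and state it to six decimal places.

0.000000

triangle: need 4≤l₃≤6, have 2; I=0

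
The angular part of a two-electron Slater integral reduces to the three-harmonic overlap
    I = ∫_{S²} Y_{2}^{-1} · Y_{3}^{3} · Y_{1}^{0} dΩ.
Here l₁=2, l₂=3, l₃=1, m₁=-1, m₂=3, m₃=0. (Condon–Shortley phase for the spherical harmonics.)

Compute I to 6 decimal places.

Σmᵢ = 2 ≠ 0, so the φ-integral vanishes; I = 0

0.000000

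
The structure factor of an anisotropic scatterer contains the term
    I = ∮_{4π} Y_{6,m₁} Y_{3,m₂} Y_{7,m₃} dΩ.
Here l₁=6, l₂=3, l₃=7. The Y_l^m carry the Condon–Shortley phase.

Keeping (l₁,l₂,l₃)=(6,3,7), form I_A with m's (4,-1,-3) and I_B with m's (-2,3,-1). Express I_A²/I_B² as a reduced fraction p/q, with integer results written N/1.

36481/29400

Shared (l₁,l₂,l₃)=(6,3,7): N and (l;000)² cancel in I_A²/I_B².
A: Δ = 2!·10!·4!/17! = 1/2042040; Racah Σ t=0..2: t=0:+1/645120 t=1:−1/2177280 t=2:+1/174182400 = 191/174182400; ⇒ 3j(6 3 7; 4 -1 -3)² = 36481/2042040, sgn +1
B: Δ = 2!·10!·4!/17! = 1/2042040; Racah Σ t=2..2: t=2:+1/829440 = 1/829440; ⇒ 3j(6 3 7; -2 3 -1)² = 35/2431, sgn +1
I_A²/I_B² = (36481/2042040)/(35/2431) = 36481/29400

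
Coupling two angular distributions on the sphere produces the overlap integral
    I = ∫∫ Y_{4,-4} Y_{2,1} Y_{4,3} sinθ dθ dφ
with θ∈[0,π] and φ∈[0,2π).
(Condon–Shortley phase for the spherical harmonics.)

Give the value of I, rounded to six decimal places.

0.198645

m-sum 0 ✓  L=10 even ✓  2≤4≤6 ✓
Π(2lᵢ+1) = 9×5×9 = 405
triangle coeff Δ(4,2,4) = 1/13860
Σ_t [0,2]: t=0:+1/192 t=1:−1/36 t=2:+1/192 = -5/288
(3j)²=20/693 [(4 2 4; 0 0 0)], sign=-1
Σ_t [2,2]: t=2:+1/1440 = 1/1440
(3j)²=7/165 [(4 2 4; -4 1 3)], sign=-1
⇒ 4πI² = 60/121
I = (+1)√(60/121/(4π)) = 0.19864517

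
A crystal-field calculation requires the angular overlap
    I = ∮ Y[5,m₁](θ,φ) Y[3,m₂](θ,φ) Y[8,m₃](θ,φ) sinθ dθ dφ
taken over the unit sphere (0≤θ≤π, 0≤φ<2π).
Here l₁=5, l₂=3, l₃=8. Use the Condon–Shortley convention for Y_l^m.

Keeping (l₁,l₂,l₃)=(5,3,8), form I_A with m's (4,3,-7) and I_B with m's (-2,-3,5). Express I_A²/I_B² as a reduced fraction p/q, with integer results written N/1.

35/12

Same 5,3,8: normalisation and zero-m 3j drop out of the ratio.
A: Δ: 0! 10! 6! / 17! → 1/136136; sum: t=0:+1/261273600 = 1/261273600; 3j²(5 3 8; 4 3 -7) = Δ·Π!·Σ² = 5/136  (sign -1)
B: Δ: 0! 10! 6! / 17! → 1/136136; sum: t=0:+1/21772800 = 1/21772800; 3j²(5 3 8; -2 -3 5) = Δ·Π!·Σ² = 3/238  (sign -1)
I_A²/I_B² = (5/136)/(3/238) = 35/12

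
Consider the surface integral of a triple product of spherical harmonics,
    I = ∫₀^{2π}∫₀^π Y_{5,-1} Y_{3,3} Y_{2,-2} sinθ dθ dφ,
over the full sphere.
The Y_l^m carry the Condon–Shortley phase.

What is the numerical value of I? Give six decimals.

Rules hold: Σm=0, L=10 even, 2≤2≤8.
N = 11·7·5 = 385
Δ = 6!·4!·0!/11! = 1/2310
Racah Σ t=3..3: t=3:−1/144 = -1/144
⇒ 3j(5 3 2; 0 0 0)² = 10/231, sgn -1
Racah Σ t=6..6: t=6:+1/17280 = 1/17280
⇒ 3j(5 3 2; -1 3 -2)² = 1/2310, sgn +1
4πI² = N·(3j₀)²·(3jₘ)² = 5/693
I = -1·√(0.00721501/4π) = -0.02396147

-0.023961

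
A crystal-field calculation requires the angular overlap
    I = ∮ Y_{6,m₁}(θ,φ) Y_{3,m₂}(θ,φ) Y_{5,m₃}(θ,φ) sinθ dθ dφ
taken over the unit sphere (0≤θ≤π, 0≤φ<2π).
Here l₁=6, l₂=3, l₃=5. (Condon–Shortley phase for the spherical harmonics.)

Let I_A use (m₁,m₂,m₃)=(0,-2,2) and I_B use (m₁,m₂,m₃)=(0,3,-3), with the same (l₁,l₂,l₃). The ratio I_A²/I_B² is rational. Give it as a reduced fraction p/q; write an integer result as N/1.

9/4

l's match ⇒ only the (l;m) 3-j factors differ between A and B.
A: triangle coeff Δ(6,3,5) = 1/675675; Σ_t [0,1]: t=0:+1/34560 t=1:−1/8640 = -1/11520; (3j)²=3/143 [(6 3 5; 0 -2 2)], sign=+1
B: triangle coeff Δ(6,3,5) = 1/675675; Σ_t [4,4]: t=4:+1/69120 = 1/69120; (3j)²=4/429 [(6 3 5; 0 3 -3)], sign=+1
I_A²/I_B² = (3/143)/(4/429) = 9/4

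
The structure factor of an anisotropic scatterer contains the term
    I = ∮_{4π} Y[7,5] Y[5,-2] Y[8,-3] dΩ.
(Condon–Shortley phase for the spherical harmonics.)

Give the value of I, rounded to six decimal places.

Checks pass: Σm=0; 20 even; l₃=8∈[2,12].
(2·7+1)(2·5+1)(2·8+1) = 2805
Δ: 4! 10! 6! / 21! → 1/814773960
sum: t=0:+1/87091200 t=1:−1/4976640 t=2:+1/2073600 t=3:−1/4976640 t=4:+1/87091200 = 1/9676800
3j²(7 5 8; 0 0 0) = Δ·Π!·Σ² = 360/46189  (sign +1)
sum: t=0:+1/69672960 t=1:−1/104509440 t=2:+1/1741824000 = 1/186624000
3j²(7 5 8; 5 -2 -3) = Δ·Π!·Σ² = 308/62985  (sign -1)
combine: 4πI² = 2805·360/46189·308/62985 = 110880/1037153
take √, sign -1: I = -0.09223596

-0.092236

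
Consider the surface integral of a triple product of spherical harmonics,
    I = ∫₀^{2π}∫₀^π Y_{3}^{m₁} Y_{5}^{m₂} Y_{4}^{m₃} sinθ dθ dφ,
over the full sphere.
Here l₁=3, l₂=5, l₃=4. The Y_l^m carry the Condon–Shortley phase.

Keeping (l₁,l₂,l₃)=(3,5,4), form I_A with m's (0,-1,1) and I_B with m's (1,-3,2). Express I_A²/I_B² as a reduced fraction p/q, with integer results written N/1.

Same 3,5,4: normalisation and zero-m 3j drop out of the ratio.
A: Δ: 4! 2! 6! / 13! → 1/180180; sum: t=1:−1/432 t=2:+1/192 t=3:−1/1440 = 19/8640; 3j²(3 5 4; 0 -1 1) = Δ·Π!·Σ² = 361/30030  (sign -1)
B: Δ: 4! 2! 6! / 13! → 1/180180; sum: t=0:+1/2304 t=1:−1/720 t=2:+1/5760 = -1/1280; 3j²(3 5 4; 1 -3 2) = Δ·Π!·Σ² = 27/1430  (sign -1)
I_A²/I_B² = (361/30030)/(27/1430) = 361/567

361/567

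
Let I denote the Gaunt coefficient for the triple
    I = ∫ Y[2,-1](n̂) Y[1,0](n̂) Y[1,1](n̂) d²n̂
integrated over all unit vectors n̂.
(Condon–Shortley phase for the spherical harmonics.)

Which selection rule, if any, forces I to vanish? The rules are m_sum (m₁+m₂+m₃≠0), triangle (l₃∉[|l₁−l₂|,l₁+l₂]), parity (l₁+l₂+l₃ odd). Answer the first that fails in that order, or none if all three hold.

none

azimuthal sum: -1 + 0 + 1 = 0  ✓
1 ≤ 1 ≤ 3 (triangle on l)  ✓
L = 2 + 1 + 1 = 4 (even)  ✓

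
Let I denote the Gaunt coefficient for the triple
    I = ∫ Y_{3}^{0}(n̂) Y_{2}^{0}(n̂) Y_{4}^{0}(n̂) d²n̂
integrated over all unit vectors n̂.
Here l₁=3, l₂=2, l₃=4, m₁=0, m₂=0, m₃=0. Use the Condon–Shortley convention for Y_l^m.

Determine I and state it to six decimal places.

0.000000

L=9 odd ⇒ parity kills the (l;000) factor ⇒ I = 0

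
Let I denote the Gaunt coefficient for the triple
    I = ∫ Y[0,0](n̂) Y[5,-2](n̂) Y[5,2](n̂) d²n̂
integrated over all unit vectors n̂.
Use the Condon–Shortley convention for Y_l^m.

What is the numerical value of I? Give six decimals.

m-sum 0 ✓  L=10 even ✓  5≤5≤5 ✓
Π(2lᵢ+1) = 1×11×11 = 121
triangle coeff Δ(0,5,5) = 1/11
Σ_t [0,0]: t=0:+1/14400 = 1/14400
(3j)²=1/11 [(0 5 5; 0 0 0)], sign=-1
Σ_t [0,0]: t=0:+1/30240 = 1/30240
(3j)²=1/11 [(0 5 5; 0 -2 2)], sign=-1
⇒ 4πI² = 1/1
I = (+1)√(1/1/(4π)) = 0.28209479

0.282095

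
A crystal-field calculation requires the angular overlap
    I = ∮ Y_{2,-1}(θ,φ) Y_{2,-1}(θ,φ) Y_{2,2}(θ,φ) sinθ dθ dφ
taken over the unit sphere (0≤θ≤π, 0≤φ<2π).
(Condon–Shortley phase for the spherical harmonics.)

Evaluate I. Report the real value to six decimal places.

m-sum 0 ✓  L=6 even ✓  0≤2≤4 ✓
Π(2lᵢ+1) = 5×5×5 = 125
triangle coeff Δ(2,2,2) = 1/630
Σ_t [0,2]: t=0:+1/8 t=1:−1/1 t=2:+1/8 = -3/4
(3j)²=2/35 [(2 2 2; 0 0 0)], sign=-1
Σ_t [1,1]: t=1:−1/4 = -1/4
(3j)²=3/35 [(2 2 2; -1 -1 2)], sign=-1
⇒ 4πI² = 30/49
I = (+1)√(30/49/(4π)) = 0.22072812

0.220728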